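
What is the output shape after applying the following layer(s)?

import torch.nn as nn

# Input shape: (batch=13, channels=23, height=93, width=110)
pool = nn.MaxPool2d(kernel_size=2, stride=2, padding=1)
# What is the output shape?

Input shape: (13, 23, 93, 110)
Output shape: (13, 23, 47, 56)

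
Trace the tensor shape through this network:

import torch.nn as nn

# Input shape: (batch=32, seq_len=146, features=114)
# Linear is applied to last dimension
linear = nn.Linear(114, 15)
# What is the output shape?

Input shape: (32, 146, 114)
Output shape: (32, 146, 15)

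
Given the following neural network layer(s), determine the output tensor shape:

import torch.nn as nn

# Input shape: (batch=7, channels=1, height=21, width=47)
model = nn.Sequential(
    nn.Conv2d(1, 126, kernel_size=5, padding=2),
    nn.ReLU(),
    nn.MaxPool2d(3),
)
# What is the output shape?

Input shape: (7, 1, 21, 47)
  -> after Conv2d: (7, 126, 21, 47)
  -> after ReLU: (7, 126, 21, 47)
Output shape: (7, 126, 7, 15)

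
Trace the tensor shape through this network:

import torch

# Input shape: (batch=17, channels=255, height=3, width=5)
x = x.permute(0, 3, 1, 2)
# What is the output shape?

Input shape: (17, 255, 3, 5)
Output shape: (17, 5, 255, 3)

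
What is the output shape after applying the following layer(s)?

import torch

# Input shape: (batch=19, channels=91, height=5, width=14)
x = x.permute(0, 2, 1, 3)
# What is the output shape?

Input shape: (19, 91, 5, 14)
Output shape: (19, 5, 91, 14)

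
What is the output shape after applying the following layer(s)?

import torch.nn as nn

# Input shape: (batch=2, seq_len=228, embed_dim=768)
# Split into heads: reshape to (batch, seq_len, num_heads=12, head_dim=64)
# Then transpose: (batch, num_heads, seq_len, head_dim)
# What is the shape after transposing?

Input shape: (2, 228, 768)
  -> after reshape: (2, 228, 12, 64)
Output shape: (2, 12, 228, 64)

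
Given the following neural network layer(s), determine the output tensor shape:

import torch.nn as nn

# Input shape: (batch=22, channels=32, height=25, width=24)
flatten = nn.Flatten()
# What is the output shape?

Input shape: (22, 32, 25, 24)
Output shape: (22, 19200)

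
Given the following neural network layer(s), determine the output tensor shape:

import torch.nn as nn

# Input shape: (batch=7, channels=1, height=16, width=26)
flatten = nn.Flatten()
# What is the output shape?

Input shape: (7, 1, 16, 26)
Output shape: (7, 416)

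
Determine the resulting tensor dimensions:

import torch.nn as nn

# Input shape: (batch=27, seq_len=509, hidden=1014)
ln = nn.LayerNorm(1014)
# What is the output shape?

Input shape: (27, 509, 1014)
Output shape: (27, 509, 1014)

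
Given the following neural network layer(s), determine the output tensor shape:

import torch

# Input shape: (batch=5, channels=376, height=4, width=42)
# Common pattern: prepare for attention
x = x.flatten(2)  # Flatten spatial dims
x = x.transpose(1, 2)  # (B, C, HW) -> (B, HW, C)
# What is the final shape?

Input shape: (5, 376, 4, 42)
  -> after flatten(2): (5, 376, 168)
Output shape: (5, 168, 376)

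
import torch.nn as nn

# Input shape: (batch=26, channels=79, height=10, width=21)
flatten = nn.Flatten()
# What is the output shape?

Input shape: (26, 79, 10, 21)
Output shape: (26, 16590)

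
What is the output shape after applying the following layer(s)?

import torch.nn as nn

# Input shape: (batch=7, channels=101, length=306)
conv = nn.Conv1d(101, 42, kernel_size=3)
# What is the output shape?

Input shape: (7, 101, 306)
Output shape: (7, 42, 304)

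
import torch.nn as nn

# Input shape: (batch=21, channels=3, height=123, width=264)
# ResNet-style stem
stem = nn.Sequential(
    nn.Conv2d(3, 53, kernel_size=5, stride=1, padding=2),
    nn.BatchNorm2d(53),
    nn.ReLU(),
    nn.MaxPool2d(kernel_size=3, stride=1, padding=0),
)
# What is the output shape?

Input shape: (21, 3, 123, 264)
  -> after Conv2d 5x5 stride=1: (21, 53, 123, 264)
Output shape: (21, 53, 121, 262)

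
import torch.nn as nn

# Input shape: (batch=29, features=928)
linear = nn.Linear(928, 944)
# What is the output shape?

Input shape: (29, 928)
Output shape: (29, 944)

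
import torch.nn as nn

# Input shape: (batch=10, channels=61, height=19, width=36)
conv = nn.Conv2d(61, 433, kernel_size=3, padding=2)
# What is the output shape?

Input shape: (10, 61, 19, 36)
Output shape: (10, 433, 21, 38)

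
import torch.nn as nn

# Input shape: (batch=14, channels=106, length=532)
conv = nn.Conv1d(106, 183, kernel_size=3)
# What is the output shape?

Input shape: (14, 106, 532)
Output shape: (14, 183, 530)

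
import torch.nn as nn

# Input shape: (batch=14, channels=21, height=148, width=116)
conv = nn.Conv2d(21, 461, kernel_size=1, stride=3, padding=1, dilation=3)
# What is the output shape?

Input shape: (14, 21, 148, 116)
Output shape: (14, 461, 50, 40)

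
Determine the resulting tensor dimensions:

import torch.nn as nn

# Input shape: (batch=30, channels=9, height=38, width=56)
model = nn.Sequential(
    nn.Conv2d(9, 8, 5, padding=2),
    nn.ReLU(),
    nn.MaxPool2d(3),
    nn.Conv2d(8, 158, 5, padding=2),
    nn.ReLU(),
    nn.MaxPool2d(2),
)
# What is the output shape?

Input shape: (30, 9, 38, 56)
  -> after first Conv2d: (30, 8, 38, 56)
  -> after first MaxPool2d: (30, 8, 12, 18)
  -> after second Conv2d: (30, 158, 12, 18)
Output shape: (30, 158, 6, 9)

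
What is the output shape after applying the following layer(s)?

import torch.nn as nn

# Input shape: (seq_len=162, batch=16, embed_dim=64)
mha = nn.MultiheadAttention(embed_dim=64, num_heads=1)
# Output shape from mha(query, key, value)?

Input shape: (162, 16, 64)
Output shape: (162, 16, 64)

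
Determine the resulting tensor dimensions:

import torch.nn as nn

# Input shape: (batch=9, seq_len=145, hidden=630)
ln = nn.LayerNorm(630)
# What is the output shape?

Input shape: (9, 145, 630)
Output shape: (9, 145, 630)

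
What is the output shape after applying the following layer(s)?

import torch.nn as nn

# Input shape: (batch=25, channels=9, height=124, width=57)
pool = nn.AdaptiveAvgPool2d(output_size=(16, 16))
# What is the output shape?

Input shape: (25, 9, 124, 57)
Output shape: (25, 9, 16, 16)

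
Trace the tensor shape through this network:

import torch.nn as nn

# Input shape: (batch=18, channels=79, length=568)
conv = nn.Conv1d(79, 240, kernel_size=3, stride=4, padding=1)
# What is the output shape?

Input shape: (18, 79, 568)
Output shape: (18, 240, 142)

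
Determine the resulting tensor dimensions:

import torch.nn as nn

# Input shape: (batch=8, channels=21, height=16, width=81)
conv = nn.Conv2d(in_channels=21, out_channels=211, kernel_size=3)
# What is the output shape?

Input shape: (8, 21, 16, 81)
Output shape: (8, 211, 14, 79)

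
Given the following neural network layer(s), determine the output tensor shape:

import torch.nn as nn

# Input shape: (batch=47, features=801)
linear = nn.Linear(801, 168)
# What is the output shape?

Input shape: (47, 801)
Output shape: (47, 168)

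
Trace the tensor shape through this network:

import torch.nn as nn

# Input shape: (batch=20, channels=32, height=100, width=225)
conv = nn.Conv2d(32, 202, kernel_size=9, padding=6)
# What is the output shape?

Input shape: (20, 32, 100, 225)
Output shape: (20, 202, 104, 229)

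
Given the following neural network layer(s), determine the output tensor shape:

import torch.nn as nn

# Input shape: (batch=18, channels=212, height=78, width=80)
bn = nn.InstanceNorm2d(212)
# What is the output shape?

Input shape: (18, 212, 78, 80)
Output shape: (18, 212, 78, 80)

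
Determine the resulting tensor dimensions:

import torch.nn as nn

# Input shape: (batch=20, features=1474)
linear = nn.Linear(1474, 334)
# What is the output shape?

Input shape: (20, 1474)
Output shape: (20, 334)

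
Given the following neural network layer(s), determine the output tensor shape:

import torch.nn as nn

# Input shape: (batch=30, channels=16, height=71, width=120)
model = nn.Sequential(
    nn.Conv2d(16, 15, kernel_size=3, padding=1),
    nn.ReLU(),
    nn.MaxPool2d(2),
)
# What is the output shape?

Input shape: (30, 16, 71, 120)
  -> after Conv2d: (30, 15, 71, 120)
  -> after ReLU: (30, 15, 71, 120)
Output shape: (30, 15, 35, 60)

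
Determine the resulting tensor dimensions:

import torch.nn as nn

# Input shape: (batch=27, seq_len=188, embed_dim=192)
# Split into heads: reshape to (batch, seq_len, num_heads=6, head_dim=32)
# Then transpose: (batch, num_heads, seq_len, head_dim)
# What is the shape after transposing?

Input shape: (27, 188, 192)
  -> after reshape: (27, 188, 6, 32)
Output shape: (27, 6, 188, 32)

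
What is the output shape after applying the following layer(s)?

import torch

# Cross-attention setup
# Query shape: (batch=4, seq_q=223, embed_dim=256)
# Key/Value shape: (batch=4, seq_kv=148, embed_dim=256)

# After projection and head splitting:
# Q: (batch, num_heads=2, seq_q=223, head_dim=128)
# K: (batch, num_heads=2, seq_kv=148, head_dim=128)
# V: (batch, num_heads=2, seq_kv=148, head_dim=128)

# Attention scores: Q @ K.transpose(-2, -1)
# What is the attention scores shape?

Input shape: (4, 223, 256)
Output shape: (4, 2, 223, 148)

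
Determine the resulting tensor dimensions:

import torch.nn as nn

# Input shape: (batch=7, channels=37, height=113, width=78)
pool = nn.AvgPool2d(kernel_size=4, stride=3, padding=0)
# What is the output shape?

Input shape: (7, 37, 113, 78)
Output shape: (7, 37, 37, 25)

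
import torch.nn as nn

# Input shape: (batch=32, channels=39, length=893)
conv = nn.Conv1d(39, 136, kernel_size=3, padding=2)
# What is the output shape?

Input shape: (32, 39, 893)
Output shape: (32, 136, 895)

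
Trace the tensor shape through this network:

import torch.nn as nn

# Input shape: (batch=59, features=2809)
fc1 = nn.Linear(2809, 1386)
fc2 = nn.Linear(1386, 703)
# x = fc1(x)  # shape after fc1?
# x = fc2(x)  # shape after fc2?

Input shape: (59, 2809)
  -> after fc1: (59, 1386)
Output shape: (59, 703)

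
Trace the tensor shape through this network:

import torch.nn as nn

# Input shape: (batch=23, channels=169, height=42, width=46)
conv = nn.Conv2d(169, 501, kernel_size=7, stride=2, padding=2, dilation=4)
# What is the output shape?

Input shape: (23, 169, 42, 46)
Output shape: (23, 501, 11, 13)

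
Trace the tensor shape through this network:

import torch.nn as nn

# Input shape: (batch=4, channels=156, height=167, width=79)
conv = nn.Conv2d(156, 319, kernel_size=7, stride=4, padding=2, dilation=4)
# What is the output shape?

Input shape: (4, 156, 167, 79)
Output shape: (4, 319, 37, 15)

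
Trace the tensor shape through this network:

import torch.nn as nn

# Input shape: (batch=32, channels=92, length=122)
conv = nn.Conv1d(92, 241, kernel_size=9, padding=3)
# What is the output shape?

Input shape: (32, 92, 122)
Output shape: (32, 241, 120)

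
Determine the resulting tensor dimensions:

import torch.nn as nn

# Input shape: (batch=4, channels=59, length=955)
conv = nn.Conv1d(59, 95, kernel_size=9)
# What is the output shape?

Input shape: (4, 59, 955)
Output shape: (4, 95, 947)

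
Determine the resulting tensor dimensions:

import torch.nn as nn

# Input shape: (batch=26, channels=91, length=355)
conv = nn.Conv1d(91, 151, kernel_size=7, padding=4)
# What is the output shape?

Input shape: (26, 91, 355)
Output shape: (26, 151, 357)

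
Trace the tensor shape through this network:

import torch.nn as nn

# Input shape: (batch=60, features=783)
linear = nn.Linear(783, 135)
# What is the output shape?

Input shape: (60, 783)
Output shape: (60, 135)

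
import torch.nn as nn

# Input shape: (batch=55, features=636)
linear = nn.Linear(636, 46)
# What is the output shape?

Input shape: (55, 636)
Output shape: (55, 46)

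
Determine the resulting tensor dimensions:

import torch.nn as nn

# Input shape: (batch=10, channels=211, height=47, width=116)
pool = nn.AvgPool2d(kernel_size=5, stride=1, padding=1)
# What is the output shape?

Input shape: (10, 211, 47, 116)
Output shape: (10, 211, 45, 114)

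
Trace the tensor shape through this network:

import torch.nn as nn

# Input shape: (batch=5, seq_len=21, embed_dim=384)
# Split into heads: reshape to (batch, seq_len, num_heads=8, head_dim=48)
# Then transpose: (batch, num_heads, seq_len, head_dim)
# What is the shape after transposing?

Input shape: (5, 21, 384)
  -> after reshape: (5, 21, 8, 48)
Output shape: (5, 8, 21, 48)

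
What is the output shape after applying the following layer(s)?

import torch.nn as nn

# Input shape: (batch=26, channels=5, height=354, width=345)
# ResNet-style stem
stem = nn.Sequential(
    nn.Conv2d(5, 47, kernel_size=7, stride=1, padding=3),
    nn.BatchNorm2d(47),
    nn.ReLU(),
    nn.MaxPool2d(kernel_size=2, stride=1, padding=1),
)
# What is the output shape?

Input shape: (26, 5, 354, 345)
  -> after Conv2d 7x7 stride=1: (26, 47, 354, 345)
Output shape: (26, 47, 355, 346)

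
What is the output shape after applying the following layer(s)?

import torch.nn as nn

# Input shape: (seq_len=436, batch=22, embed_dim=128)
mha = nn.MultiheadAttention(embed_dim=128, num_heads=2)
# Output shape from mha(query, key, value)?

Input shape: (436, 22, 128)
Output shape: (436, 22, 128)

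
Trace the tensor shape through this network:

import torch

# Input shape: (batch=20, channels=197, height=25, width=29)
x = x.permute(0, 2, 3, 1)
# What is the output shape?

Input shape: (20, 197, 25, 29)
Output shape: (20, 25, 29, 197)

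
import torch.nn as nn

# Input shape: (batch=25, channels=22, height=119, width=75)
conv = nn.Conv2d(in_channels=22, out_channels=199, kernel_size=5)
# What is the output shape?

Input shape: (25, 22, 119, 75)
Output shape: (25, 199, 115, 71)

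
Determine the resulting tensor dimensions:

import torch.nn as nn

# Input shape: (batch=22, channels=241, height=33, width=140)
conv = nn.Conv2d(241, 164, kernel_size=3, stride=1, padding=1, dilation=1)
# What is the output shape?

Input shape: (22, 241, 33, 140)
Output shape: (22, 164, 33, 140)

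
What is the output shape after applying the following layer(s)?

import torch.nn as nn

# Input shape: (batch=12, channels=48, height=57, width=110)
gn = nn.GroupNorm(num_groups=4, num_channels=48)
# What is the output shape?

Input shape: (12, 48, 57, 110)
Output shape: (12, 48, 57, 110)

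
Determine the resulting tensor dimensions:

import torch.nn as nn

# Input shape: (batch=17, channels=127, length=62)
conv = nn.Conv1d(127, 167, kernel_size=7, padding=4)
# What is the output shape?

Input shape: (17, 127, 62)
Output shape: (17, 167, 64)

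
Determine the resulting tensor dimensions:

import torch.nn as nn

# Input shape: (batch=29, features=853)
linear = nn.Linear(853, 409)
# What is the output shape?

Input shape: (29, 853)
Output shape: (29, 409)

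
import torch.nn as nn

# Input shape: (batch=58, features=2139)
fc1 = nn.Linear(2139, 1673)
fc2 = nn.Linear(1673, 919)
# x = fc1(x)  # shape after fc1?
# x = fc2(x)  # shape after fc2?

Input shape: (58, 2139)
  -> after fc1: (58, 1673)
Output shape: (58, 919)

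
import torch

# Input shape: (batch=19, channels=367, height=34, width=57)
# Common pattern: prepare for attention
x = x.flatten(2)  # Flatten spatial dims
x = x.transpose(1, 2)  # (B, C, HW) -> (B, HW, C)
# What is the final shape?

Input shape: (19, 367, 34, 57)
  -> after flatten(2): (19, 367, 1938)
Output shape: (19, 1938, 367)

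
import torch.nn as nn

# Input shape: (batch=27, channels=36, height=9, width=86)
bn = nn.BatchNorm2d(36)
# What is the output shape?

Input shape: (27, 36, 9, 86)
Output shape: (27, 36, 9, 86)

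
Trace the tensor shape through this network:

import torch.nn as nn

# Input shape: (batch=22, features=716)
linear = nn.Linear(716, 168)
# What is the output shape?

Input shape: (22, 716)
Output shape: (22, 168)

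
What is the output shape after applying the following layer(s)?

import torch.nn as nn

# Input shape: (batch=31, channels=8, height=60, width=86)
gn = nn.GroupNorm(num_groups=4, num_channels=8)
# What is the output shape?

Input shape: (31, 8, 60, 86)
Output shape: (31, 8, 60, 86)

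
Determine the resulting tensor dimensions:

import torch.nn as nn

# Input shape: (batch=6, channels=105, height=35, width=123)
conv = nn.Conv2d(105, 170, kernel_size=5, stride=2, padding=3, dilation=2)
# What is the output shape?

Input shape: (6, 105, 35, 123)
Output shape: (6, 170, 17, 61)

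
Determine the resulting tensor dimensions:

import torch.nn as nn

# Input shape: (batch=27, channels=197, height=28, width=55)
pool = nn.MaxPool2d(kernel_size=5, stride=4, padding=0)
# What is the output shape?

Input shape: (27, 197, 28, 55)
Output shape: (27, 197, 6, 13)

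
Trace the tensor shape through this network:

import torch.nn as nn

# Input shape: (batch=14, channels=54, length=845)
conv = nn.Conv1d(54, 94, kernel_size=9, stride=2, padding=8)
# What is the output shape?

Input shape: (14, 54, 845)
Output shape: (14, 94, 427)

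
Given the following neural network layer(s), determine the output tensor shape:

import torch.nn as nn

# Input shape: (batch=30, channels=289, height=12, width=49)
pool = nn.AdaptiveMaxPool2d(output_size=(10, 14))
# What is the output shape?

Input shape: (30, 289, 12, 49)
Output shape: (30, 289, 10, 14)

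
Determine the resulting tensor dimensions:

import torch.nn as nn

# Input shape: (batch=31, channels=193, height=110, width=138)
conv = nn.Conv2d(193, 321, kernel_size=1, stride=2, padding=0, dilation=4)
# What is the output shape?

Input shape: (31, 193, 110, 138)
Output shape: (31, 321, 55, 69)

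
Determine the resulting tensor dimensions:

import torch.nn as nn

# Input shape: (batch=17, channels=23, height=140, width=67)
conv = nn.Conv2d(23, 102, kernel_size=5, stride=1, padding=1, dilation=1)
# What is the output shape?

Input shape: (17, 23, 140, 67)
Output shape: (17, 102, 138, 65)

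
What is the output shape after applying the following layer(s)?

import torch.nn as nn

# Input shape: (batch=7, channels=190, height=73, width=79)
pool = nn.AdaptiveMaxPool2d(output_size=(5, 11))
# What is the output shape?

Input shape: (7, 190, 73, 79)
Output shape: (7, 190, 5, 11)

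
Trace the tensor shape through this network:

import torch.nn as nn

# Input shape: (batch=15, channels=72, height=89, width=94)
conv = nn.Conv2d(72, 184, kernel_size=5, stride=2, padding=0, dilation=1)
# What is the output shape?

Input shape: (15, 72, 89, 94)
Output shape: (15, 184, 43, 45)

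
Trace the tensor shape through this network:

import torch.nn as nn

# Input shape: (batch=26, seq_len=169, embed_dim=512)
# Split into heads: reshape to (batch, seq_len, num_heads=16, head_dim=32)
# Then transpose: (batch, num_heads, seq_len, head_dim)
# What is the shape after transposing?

Input shape: (26, 169, 512)
  -> after reshape: (26, 169, 16, 32)
Output shape: (26, 16, 169, 32)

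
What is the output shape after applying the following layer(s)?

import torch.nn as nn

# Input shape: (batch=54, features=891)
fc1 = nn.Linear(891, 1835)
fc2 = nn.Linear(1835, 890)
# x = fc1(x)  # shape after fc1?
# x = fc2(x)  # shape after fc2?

Input shape: (54, 891)
  -> after fc1: (54, 1835)
Output shape: (54, 890)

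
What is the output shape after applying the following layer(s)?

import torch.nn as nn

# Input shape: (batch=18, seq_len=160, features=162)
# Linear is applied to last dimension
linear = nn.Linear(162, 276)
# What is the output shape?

Input shape: (18, 160, 162)
Output shape: (18, 160, 276)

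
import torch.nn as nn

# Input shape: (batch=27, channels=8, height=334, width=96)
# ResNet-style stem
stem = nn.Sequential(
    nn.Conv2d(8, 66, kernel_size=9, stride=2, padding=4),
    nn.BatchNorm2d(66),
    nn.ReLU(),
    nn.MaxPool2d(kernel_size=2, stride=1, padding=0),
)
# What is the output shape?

Input shape: (27, 8, 334, 96)
  -> after Conv2d 9x9 stride=2: (27, 66, 167, 48)
Output shape: (27, 66, 166, 47)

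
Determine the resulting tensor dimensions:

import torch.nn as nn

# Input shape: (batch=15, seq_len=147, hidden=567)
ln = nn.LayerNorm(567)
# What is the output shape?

Input shape: (15, 147, 567)
Output shape: (15, 147, 567)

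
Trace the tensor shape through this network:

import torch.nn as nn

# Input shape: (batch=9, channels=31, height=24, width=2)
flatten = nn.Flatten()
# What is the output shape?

Input shape: (9, 31, 24, 2)
Output shape: (9, 1488)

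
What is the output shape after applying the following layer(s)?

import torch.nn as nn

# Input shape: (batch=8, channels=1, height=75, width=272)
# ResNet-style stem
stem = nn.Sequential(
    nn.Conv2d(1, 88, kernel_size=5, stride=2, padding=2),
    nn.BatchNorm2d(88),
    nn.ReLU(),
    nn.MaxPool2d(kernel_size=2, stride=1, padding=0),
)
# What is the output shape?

Input shape: (8, 1, 75, 272)
  -> after Conv2d 5x5 stride=2: (8, 88, 38, 136)
Output shape: (8, 88, 37, 135)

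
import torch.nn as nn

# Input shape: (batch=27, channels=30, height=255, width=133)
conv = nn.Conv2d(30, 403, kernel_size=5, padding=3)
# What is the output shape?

Input shape: (27, 30, 255, 133)
Output shape: (27, 403, 257, 135)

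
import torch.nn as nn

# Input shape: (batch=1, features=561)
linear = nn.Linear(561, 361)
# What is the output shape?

Input shape: (1, 561)
Output shape: (1, 361)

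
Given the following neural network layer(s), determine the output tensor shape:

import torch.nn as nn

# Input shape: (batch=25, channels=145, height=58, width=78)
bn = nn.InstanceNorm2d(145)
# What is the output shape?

Input shape: (25, 145, 58, 78)
Output shape: (25, 145, 58, 78)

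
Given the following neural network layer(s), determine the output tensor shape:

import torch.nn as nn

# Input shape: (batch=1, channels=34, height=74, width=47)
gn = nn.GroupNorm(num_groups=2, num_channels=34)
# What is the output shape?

Input shape: (1, 34, 74, 47)
Output shape: (1, 34, 74, 47)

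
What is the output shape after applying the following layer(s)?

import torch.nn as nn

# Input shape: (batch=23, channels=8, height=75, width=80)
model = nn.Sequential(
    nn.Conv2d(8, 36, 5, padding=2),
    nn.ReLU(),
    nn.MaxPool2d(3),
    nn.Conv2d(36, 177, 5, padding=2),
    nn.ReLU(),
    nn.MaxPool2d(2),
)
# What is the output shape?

Input shape: (23, 8, 75, 80)
  -> after first Conv2d: (23, 36, 75, 80)
  -> after first MaxPool2d: (23, 36, 25, 26)
  -> after second Conv2d: (23, 177, 25, 26)
Output shape: (23, 177, 12, 13)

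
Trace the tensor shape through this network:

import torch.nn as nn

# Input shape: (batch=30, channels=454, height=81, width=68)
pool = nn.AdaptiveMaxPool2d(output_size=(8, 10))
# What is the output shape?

Input shape: (30, 454, 81, 68)
Output shape: (30, 454, 8, 10)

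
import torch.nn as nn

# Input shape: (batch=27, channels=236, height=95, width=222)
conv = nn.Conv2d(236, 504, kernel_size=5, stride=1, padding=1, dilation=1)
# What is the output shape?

Input shape: (27, 236, 95, 222)
Output shape: (27, 504, 93, 220)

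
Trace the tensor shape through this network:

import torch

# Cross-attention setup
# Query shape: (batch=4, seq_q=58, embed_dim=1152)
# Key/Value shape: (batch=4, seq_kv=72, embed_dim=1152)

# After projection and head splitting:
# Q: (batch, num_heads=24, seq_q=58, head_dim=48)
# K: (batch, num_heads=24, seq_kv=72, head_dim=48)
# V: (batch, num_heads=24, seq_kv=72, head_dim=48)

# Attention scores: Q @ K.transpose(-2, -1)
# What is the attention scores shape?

Input shape: (4, 58, 1152)
Output shape: (4, 24, 58, 72)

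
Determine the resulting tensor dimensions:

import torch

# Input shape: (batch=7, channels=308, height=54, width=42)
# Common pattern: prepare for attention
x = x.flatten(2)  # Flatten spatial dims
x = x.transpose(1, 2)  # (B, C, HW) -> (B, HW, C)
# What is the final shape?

Input shape: (7, 308, 54, 42)
  -> after flatten(2): (7, 308, 2268)
Output shape: (7, 2268, 308)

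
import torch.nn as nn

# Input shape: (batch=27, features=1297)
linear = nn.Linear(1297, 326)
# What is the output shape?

Input shape: (27, 1297)
Output shape: (27, 326)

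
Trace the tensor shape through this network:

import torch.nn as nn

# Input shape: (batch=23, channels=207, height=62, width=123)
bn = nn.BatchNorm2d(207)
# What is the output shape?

Input shape: (23, 207, 62, 123)
Output shape: (23, 207, 62, 123)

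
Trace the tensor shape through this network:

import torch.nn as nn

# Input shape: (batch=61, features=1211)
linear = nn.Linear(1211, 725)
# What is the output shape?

Input shape: (61, 1211)
Output shape: (61, 725)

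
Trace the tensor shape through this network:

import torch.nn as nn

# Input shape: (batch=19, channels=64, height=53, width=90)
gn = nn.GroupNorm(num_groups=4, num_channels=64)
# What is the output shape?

Input shape: (19, 64, 53, 90)
Output shape: (19, 64, 53, 90)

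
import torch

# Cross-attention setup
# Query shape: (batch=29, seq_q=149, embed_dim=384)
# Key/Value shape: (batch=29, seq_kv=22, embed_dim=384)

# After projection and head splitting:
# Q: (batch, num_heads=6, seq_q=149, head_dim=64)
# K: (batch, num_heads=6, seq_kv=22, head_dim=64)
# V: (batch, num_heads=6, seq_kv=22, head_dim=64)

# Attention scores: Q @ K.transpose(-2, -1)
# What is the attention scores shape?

Input shape: (29, 149, 384)
Output shape: (29, 6, 149, 22)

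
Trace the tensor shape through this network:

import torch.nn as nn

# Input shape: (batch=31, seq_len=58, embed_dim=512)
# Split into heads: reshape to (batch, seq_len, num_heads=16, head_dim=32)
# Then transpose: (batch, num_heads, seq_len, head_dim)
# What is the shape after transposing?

Input shape: (31, 58, 512)
  -> after reshape: (31, 58, 16, 32)
Output shape: (31, 16, 58, 32)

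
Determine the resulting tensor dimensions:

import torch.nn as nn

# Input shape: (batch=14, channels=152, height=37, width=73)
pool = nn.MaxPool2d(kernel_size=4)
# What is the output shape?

Input shape: (14, 152, 37, 73)
Output shape: (14, 152, 9, 18)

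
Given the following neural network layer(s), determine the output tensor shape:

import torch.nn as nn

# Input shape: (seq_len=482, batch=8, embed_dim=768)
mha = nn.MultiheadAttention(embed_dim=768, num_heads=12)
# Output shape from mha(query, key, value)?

Input shape: (482, 8, 768)
Output shape: (482, 8, 768)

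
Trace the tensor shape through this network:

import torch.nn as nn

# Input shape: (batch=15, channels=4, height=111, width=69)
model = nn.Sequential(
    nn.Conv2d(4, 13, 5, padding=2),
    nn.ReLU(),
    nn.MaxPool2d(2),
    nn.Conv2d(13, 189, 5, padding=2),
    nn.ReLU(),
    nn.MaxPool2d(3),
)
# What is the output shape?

Input shape: (15, 4, 111, 69)
  -> after first Conv2d: (15, 13, 111, 69)
  -> after first MaxPool2d: (15, 13, 55, 34)
  -> after second Conv2d: (15, 189, 55, 34)
Output shape: (15, 189, 18, 11)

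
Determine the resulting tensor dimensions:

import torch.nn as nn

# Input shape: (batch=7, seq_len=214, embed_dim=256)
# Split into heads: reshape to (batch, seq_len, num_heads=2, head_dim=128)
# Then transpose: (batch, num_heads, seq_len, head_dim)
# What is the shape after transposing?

Input shape: (7, 214, 256)
  -> after reshape: (7, 214, 2, 128)
Output shape: (7, 2, 214, 128)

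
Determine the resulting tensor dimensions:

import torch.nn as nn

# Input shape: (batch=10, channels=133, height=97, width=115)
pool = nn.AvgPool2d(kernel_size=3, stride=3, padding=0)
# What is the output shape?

Input shape: (10, 133, 97, 115)
Output shape: (10, 133, 32, 38)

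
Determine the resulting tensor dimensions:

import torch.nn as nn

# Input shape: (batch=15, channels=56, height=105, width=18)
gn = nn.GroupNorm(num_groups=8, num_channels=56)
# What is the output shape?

Input shape: (15, 56, 105, 18)
Output shape: (15, 56, 105, 18)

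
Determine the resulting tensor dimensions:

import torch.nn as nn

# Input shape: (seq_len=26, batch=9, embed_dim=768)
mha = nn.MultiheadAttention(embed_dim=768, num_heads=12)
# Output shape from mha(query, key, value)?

Input shape: (26, 9, 768)
Output shape: (26, 9, 768)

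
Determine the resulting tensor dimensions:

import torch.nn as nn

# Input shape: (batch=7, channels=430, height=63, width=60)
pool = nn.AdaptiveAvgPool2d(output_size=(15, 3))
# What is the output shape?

Input shape: (7, 430, 63, 60)
Output shape: (7, 430, 15, 3)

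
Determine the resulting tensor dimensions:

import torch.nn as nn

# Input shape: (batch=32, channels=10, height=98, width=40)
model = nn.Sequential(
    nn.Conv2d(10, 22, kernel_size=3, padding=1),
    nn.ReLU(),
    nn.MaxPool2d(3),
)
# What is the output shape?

Input shape: (32, 10, 98, 40)
  -> after Conv2d: (32, 22, 98, 40)
  -> after ReLU: (32, 22, 98, 40)
Output shape: (32, 22, 32, 13)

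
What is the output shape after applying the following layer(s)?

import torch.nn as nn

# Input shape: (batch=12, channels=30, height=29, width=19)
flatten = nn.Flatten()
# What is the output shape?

Input shape: (12, 30, 29, 19)
Output shape: (12, 16530)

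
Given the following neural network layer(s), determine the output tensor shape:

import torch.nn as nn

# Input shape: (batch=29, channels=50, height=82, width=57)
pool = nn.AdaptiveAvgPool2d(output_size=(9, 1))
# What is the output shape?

Input shape: (29, 50, 82, 57)
Output shape: (29, 50, 9, 1)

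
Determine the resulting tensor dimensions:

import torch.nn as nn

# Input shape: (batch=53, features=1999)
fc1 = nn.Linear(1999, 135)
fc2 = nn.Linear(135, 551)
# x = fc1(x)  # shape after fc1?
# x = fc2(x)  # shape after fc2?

Input shape: (53, 1999)
  -> after fc1: (53, 135)
Output shape: (53, 551)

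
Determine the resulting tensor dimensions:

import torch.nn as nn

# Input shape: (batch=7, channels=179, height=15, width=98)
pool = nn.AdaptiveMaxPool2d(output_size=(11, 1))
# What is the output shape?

Input shape: (7, 179, 15, 98)
Output shape: (7, 179, 11, 1)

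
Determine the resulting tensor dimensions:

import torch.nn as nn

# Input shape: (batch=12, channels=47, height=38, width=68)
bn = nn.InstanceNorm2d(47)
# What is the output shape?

Input shape: (12, 47, 38, 68)
Output shape: (12, 47, 38, 68)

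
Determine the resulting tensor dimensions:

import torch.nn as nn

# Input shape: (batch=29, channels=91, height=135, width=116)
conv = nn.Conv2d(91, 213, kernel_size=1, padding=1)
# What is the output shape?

Input shape: (29, 91, 135, 116)
Output shape: (29, 213, 137, 118)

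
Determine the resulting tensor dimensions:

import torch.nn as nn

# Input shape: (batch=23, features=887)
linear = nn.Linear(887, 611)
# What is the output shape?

Input shape: (23, 887)
Output shape: (23, 611)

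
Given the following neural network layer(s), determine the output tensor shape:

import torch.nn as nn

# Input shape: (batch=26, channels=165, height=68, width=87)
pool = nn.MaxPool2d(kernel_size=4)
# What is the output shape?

Input shape: (26, 165, 68, 87)
Output shape: (26, 165, 17, 21)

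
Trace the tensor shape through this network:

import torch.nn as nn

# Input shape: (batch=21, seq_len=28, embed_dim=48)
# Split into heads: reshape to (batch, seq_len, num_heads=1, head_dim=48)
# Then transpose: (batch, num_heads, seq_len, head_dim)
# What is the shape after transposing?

Input shape: (21, 28, 48)
  -> after reshape: (21, 28, 1, 48)
Output shape: (21, 1, 28, 48)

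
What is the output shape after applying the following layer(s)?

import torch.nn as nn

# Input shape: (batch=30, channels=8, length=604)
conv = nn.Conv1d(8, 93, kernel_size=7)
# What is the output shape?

Input shape: (30, 8, 604)
Output shape: (30, 93, 598)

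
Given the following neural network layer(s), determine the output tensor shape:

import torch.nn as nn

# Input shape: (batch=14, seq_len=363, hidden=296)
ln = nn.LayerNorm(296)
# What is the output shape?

Input shape: (14, 363, 296)
Output shape: (14, 363, 296)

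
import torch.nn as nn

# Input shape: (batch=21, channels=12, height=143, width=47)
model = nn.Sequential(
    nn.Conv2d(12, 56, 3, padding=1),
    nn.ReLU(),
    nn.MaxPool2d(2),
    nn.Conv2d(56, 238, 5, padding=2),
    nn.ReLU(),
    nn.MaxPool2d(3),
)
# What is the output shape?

Input shape: (21, 12, 143, 47)
  -> after first Conv2d: (21, 56, 143, 47)
  -> after first MaxPool2d: (21, 56, 71, 23)
  -> after second Conv2d: (21, 238, 71, 23)
Output shape: (21, 238, 23, 7)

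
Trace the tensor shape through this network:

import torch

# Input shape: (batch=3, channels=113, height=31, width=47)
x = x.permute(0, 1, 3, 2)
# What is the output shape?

Input shape: (3, 113, 31, 47)
Output shape: (3, 113, 47, 31)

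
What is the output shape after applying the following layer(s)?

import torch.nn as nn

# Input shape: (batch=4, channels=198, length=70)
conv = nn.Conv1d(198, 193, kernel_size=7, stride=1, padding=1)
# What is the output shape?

Input shape: (4, 198, 70)
Output shape: (4, 193, 66)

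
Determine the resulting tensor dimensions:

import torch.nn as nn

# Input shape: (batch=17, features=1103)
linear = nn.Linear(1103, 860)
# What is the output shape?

Input shape: (17, 1103)
Output shape: (17, 860)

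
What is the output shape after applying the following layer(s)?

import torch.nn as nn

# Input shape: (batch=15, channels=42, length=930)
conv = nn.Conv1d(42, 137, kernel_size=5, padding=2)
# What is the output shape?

Input shape: (15, 42, 930)
Output shape: (15, 137, 930)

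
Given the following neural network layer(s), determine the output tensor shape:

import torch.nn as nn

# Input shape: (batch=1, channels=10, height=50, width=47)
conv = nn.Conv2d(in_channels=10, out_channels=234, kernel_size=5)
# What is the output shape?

Input shape: (1, 10, 50, 47)
Output shape: (1, 234, 46, 43)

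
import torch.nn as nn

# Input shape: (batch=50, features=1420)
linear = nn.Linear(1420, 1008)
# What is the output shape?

Input shape: (50, 1420)
Output shape: (50, 1008)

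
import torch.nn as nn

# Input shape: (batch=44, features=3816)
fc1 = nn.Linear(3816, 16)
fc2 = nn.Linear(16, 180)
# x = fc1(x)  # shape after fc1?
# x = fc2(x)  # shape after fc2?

Input shape: (44, 3816)
  -> after fc1: (44, 16)
Output shape: (44, 180)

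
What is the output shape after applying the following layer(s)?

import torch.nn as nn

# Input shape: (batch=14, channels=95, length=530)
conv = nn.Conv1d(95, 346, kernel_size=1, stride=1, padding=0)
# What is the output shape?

Input shape: (14, 95, 530)
Output shape: (14, 346, 530)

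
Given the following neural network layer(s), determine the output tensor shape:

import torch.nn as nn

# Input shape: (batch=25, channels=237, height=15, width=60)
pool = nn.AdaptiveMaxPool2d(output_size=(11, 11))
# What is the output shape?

Input shape: (25, 237, 15, 60)
Output shape: (25, 237, 11, 11)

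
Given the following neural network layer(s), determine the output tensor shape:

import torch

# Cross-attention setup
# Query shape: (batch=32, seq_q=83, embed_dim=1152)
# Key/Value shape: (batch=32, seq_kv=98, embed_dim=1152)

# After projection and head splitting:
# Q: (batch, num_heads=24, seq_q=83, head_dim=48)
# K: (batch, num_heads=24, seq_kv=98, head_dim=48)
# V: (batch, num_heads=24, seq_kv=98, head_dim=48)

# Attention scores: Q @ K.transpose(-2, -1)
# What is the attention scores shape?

Input shape: (32, 83, 1152)
Output shape: (32, 24, 83, 98)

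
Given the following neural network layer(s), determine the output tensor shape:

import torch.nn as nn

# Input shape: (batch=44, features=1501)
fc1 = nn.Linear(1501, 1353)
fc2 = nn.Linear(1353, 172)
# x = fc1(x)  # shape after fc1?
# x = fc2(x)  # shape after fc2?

Input shape: (44, 1501)
  -> after fc1: (44, 1353)
Output shape: (44, 172)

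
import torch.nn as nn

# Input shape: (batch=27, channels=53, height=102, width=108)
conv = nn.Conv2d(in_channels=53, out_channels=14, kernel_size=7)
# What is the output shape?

Input shape: (27, 53, 102, 108)
Output shape: (27, 14, 96, 102)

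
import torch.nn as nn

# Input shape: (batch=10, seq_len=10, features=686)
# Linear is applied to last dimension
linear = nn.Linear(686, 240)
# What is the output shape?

Input shape: (10, 10, 686)
Output shape: (10, 10, 240)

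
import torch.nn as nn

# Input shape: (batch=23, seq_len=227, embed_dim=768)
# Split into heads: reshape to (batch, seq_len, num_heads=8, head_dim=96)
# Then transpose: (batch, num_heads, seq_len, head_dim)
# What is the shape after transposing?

Input shape: (23, 227, 768)
  -> after reshape: (23, 227, 8, 96)
Output shape: (23, 8, 227, 96)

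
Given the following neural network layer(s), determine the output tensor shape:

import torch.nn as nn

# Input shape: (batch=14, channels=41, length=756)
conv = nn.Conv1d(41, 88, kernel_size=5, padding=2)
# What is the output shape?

Input shape: (14, 41, 756)
Output shape: (14, 88, 756)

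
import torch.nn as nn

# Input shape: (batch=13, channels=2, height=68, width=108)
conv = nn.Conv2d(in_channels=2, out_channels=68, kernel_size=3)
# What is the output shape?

Input shape: (13, 2, 68, 108)
Output shape: (13, 68, 66, 106)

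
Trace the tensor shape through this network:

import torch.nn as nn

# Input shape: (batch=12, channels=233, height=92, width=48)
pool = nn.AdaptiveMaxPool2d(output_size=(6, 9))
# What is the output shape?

Input shape: (12, 233, 92, 48)
Output shape: (12, 233, 6, 9)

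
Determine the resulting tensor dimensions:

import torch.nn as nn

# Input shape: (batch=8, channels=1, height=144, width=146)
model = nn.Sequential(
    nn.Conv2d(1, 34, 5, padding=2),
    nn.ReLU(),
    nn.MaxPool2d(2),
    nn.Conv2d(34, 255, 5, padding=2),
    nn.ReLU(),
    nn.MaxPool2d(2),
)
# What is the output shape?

Input shape: (8, 1, 144, 146)
  -> after first Conv2d: (8, 34, 144, 146)
  -> after first MaxPool2d: (8, 34, 72, 73)
  -> after second Conv2d: (8, 255, 72, 73)
Output shape: (8, 255, 36, 36)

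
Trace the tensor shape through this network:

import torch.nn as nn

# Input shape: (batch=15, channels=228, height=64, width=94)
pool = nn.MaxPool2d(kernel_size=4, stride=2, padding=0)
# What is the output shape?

Input shape: (15, 228, 64, 94)
Output shape: (15, 228, 31, 46)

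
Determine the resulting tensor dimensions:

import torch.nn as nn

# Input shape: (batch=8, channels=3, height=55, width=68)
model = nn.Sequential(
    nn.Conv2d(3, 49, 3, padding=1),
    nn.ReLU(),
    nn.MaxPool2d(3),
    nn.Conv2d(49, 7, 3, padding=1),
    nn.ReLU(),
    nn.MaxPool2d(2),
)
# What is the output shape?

Input shape: (8, 3, 55, 68)
  -> after first Conv2d: (8, 49, 55, 68)
  -> after first MaxPool2d: (8, 49, 18, 22)
  -> after second Conv2d: (8, 7, 18, 22)
Output shape: (8, 7, 9, 11)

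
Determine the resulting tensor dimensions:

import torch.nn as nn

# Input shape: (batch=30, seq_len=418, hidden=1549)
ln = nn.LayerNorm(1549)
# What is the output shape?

Input shape: (30, 418, 1549)
Output shape: (30, 418, 1549)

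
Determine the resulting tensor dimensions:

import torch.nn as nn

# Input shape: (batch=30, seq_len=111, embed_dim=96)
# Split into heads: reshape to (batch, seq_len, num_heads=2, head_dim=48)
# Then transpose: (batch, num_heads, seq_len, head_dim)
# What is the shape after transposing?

Input shape: (30, 111, 96)
  -> after reshape: (30, 111, 2, 48)
Output shape: (30, 2, 111, 48)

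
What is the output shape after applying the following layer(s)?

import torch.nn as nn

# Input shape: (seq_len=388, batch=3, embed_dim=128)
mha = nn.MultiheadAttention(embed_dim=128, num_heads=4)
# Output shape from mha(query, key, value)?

Input shape: (388, 3, 128)
Output shape: (388, 3, 128)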